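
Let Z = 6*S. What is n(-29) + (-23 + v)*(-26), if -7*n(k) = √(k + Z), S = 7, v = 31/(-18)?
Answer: 5785/9 - √13/7 ≈ 642.26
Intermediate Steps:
v = -31/18 (v = 31*(-1/18) = -31/18 ≈ -1.7222)
Z = 42 (Z = 6*7 = 42)
n(k) = -√(42 + k)/7 (n(k) = -√(k + 42)/7 = -√(42 + k)/7)
n(-29) + (-23 + v)*(-26) = -√(42 - 29)/7 + (-23 - 31/18)*(-26) = -√13/7 - 445/18*(-26) = -√13/7 + 5785/9 = 5785/9 - √13/7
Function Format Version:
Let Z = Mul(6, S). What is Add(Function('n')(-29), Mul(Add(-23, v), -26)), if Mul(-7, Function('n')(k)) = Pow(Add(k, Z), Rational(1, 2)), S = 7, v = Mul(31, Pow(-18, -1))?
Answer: Add(Rational(5785, 9), Mul(Rational(-1, 7), Pow(13, Rational(1, 2)))) ≈ 642.26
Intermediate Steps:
v = Rational(-31, 18) (v = Mul(31, Rational(-1, 18)) = Rational(-31, 18) ≈ -1.7222)
Z = 42 (Z = Mul(6, 7) = 42)
Function('n')(k) = Mul(Rational(-1, 7), Pow(Add(42, k), Rational(1, 2))) (Function('n')(k) = Mul(Rational(-1, 7), Pow(Add(k, 42), Rational(1, 2))) = Mul(Rational(-1, 7), Pow(Add(42, k), Rational(1, 2))))
Add(Function('n')(-29), Mul(Add(-23, v), -26)) = Add(Mul(Rational(-1, 7), Pow(Add(42, -29), Rational(1, 2))), Mul(Add(-23, Rational(-31, 18)), -26)) = Add(Mul(Rational(-1, 7), Pow(13, Rational(1, 2))), Mul(Rational(-445, 18), -26)) = Add(Mul(Rational(-1, 7), Pow(13, Rational(1, 2))), Rational(5785, 9)) = Add(Rational(5785, 9), Mul(Rational(-1, 7), Pow(13, Rational(1, 2))))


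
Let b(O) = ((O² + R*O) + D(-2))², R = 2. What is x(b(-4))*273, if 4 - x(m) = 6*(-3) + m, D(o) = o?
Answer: -3822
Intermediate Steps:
b(O) = (-2 + O² + 2*O)² (b(O) = ((O² + 2*O) - 2)² = (-2 + O² + 2*O)²)
x(m) = 22 - m (x(m) = 4 - (6*(-3) + m) = 4 - (-18 + m) = 4 + (18 - m) = 22 - m)
x(b(-4))*273 = (22 - (-2 + (-4)² + 2*(-4))²)*273 = (22 - (-2 + 16 - 8)²)*273 = (22 - 1*6²)*273 = (22 - 1*36)*273 = (22 - 36)*273 = -14*273 = -3822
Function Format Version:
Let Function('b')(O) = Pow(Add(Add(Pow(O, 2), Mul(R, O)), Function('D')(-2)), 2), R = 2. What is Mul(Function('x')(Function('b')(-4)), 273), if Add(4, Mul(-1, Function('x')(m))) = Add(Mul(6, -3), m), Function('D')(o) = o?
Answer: -3822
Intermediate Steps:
Function('b')(O) = Pow(Add(-2, Pow(O, 2), Mul(2, O)), 2) (Function('b')(O) = Pow(Add(Add(Pow(O, 2), Mul(2, O)), -2), 2) = Pow(Add(-2, Pow(O, 2), Mul(2, O)), 2))
Function('x')(m) = Add(22, Mul(-1, m)) (Function('x')(m) = Add(4, Mul(-1, Add(Mul(6, -3), m))) = Add(4, Mul(-1, Add(-18, m))) = Add(4, Add(18, Mul(-1, m))) = Add(22, Mul(-1, m)))
Mul(Function('x')(Function('b')(-4)), 273) = Mul(Add(22, Mul(-1, Pow(Add(-2, Pow(-4, 2), Mul(2, -4)), 2))), 273) = Mul(Add(22, Mul(-1, Pow(Add(-2, 16, -8), 2))), 273) = Mul(Add(22, Mul(-1, Pow(6, 2))), 273) = Mul(Add(22, Mul(-1, 36)), 273) = Mul(Add(22, -36), 273) = Mul(-14, 273) = -3822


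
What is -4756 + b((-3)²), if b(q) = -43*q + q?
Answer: -5134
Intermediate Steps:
b(q) = -42*q
-4756 + b((-3)²) = -4756 - 42*(-3)² = -4756 - 42*9 = -4756 - 378 = -5134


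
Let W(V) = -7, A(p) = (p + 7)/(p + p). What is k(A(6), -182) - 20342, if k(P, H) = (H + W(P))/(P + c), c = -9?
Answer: -1930222/95 ≈ -20318.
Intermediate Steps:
A(p) = (7 + p)/(2*p) (A(p) = (7 + p)/((2*p)) = (7 + p)*(1/(2*p)) = (7 + p)/(2*p))
k(P, H) = (-7 + H)/(-9 + P) (k(P, H) = (H - 7)/(P - 9) = (-7 + H)/(-9 + P))
k(A(6), -182) - 20342 = (-7 - 182)/(-9 + (½)*(7 + 6)/6) - 20342 = -189/(-9 + (½)*(⅙)*13) - 20342 = -189/(-9 + 13/12) - 20342 = -189/(-95/12) - 20342 = -12/95*(-189) - 20342 = 2268/95 - 20342 = -1930222/95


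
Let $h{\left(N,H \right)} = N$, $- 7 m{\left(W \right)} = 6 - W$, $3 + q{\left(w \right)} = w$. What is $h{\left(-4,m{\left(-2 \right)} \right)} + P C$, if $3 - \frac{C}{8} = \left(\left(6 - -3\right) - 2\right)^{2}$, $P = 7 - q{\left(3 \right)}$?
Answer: $-2580$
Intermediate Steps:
$q{\left(w \right)} = -3 + w$
$m{\left(W \right)} = - \frac{6}{7} + \frac{W}{7}$ ($m{\left(W \right)} = - \frac{6 - W}{7} = - \frac{6}{7} + \frac{W}{7}$)
$P = 7$ ($P = 7 - \left(-3 + 3\right) = 7 - 0 = 7 + 0 = 7$)
$C = -368$ ($C = 24 - 8 \left(\left(6 - -3\right) - 2\right)^{2} = 24 - 8 \left(\left(6 + 3\right) - 2\right)^{2} = 24 - 8 \left(9 - 2\right)^{2} = 24 - 8 \cdot 7^{2} = 24 - 392 = -368$)
$h{\left(-4,m{\left(-2 \right)} \right)} + P C = -4 + 7 \left(-368\right) = -4 - 2576 = -2580$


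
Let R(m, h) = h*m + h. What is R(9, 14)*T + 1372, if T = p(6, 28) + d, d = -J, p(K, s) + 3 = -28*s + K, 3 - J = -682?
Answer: -203868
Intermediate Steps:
J = 685 (J = 3 - 1*(-682) = 3 + 682 = 685)
p(K, s) = -3 + K - 28*s (p(K, s) = -3 + (-28*s + K) = -3 + (K - 28*s) = -3 + K - 28*s)
d = -685 (d = -1*685 = -685)
R(m, h) = h + h*m
T = -1466 (T = (-3 + 6 - 28*28) - 685 = (-3 + 6 - 784) - 685 = -781 - 685 = -1466)
R(9, 14)*T + 1372 = (14*(1 + 9))*(-1466) + 1372 = (14*10)*(-1466) + 1372 = 140*(-1466) + 1372 = -205240 + 1372 = -203868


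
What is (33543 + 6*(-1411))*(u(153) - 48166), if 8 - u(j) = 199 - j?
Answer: -1208811708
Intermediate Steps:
u(j) = -191 + j (u(j) = 8 - (199 - j) = 8 + (-199 + j) = -191 + j)
(33543 + 6*(-1411))*(u(153) - 48166) = (33543 + 6*(-1411))*((-191 + 153) - 48166) = (33543 - 8466)*(-38 - 48166) = 25077*(-48204) = -1208811708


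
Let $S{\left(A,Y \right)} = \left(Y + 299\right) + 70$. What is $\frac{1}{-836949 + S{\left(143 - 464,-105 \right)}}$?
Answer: $- \frac{1}{836685} \approx -1.1952 \cdot 10^{-6}$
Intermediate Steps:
$S{\left(A,Y \right)} = 369 + Y$ ($S{\left(A,Y \right)} = \left(299 + Y\right) + 70 = 369 + Y$)
$\frac{1}{-836949 + S{\left(143 - 464,-105 \right)}} = \frac{1}{-836949 + \left(369 - 105\right)} = \frac{1}{-836949 + 264} = \frac{1}{-836685} = - \frac{1}{836685}$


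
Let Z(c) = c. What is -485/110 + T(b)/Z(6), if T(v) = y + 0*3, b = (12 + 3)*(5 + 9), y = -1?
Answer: -151/33 ≈ -4.5758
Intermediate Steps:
b = 210 (b = 15*14 = 210)
T(v) = -1 (T(v) = -1 + 0*3 = -1 + 0 = -1)
-485/110 + T(b)/Z(6) = -485/110 - 1/6 = -485*1/110 - 1*⅙ = -97/22 - ⅙ = -151/33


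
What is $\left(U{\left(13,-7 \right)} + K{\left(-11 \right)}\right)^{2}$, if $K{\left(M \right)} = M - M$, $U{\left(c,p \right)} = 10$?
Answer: $100$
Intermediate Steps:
$K{\left(M \right)} = 0$
$\left(U{\left(13,-7 \right)} + K{\left(-11 \right)}\right)^{2} = \left(10 + 0\right)^{2} = 10^{2} = 100$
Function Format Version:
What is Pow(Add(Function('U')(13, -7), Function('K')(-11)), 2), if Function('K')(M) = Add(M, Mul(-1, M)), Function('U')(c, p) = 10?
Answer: 100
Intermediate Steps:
Function('K')(M) = 0
Pow(Add(Function('U')(13, -7), Function('K')(-11)), 2) = Pow(Add(10, 0), 2) = Pow(10, 2) = 100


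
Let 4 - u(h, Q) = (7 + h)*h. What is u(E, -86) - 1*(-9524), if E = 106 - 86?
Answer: 8988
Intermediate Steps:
E = 20
u(h, Q) = 4 - h*(7 + h) (u(h, Q) = 4 - (7 + h)*h = 4 - h*(7 + h))
u(E, -86) - 1*(-9524) = (4 - 1*20² - 7*20) - 1*(-9524) = (4 - 1*400 - 140) + 9524 = (4 - 400 - 140) + 9524 = -536 + 9524 = 8988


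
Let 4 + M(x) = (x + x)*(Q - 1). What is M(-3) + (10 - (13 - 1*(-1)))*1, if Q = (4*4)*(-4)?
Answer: 382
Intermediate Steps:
Q = -64 (Q = 16*(-4) = -64)
M(x) = -4 - 130*x (M(x) = -4 + (x + x)*(-64 - 1) = -4 + (2*x)*(-65) = -4 - 130*x)
M(-3) + (10 - (13 - 1*(-1)))*1 = (-4 - 130*(-3)) + (10 - (13 - 1*(-1)))*1 = (-4 + 390) + (10 - (13 + 1))*1 = 386 + (10 - 1*14)*1 = 386 + (10 - 14)*1 = 386 - 4*1 = 386 - 4 = 382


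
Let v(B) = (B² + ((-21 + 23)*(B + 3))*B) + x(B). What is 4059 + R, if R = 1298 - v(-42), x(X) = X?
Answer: 359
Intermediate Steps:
v(B) = B + B² + B*(6 + 2*B) (v(B) = (B² + ((-21 + 23)*(B + 3))*B) + B = (B² + (2*(3 + B))*B) + B = (B² + (6 + 2*B)*B) + B = (B² + B*(6 + 2*B)) + B = B + B² + B*(6 + 2*B))
R = -3700 (R = 1298 - (-42)*(7 + 3*(-42)) = 1298 - (-42)*(7 - 126) = 1298 - (-42)*(-119) = 1298 - 1*4998 = 1298 - 4998 = -3700)
4059 + R = 4059 - 3700 = 359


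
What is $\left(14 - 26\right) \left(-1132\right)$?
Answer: $13584$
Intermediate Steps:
$\left(14 - 26\right) \left(-1132\right) = \left(-12\right) \left(-1132\right) = 13584$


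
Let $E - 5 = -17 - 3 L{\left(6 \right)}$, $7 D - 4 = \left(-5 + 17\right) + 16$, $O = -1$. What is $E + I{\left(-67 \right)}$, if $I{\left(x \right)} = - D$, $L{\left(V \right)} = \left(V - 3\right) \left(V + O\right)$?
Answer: $- \frac{431}{7} \approx -61.571$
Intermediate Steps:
$D = \frac{32}{7}$ ($D = \frac{4}{7} + \frac{\left(-5 + 17\right) + 16}{7} = \frac{4}{7} + \frac{12 + 16}{7} = \frac{4}{7} + \frac{1}{7} \cdot 28 = \frac{4}{7} + 4 = \frac{32}{7} \approx 4.5714$)
$L{\left(V \right)} = \left(-1 + V\right) \left(-3 + V\right)$ ($L{\left(V \right)} = \left(V - 3\right) \left(V - 1\right) = \left(-3 + V\right) \left(-1 + V\right) = \left(-1 + V\right) \left(-3 + V\right)$)
$I{\left(x \right)} = - \frac{32}{7}$ ($I{\left(x \right)} = \left(-1\right) \frac{32}{7} = - \frac{32}{7}$)
$E = -57$ ($E = 5 - \left(17 + 3 \left(3 + 6^{2} - 24\right)\right) = 5 - \left(17 + 3 \left(3 + 36 - 24\right)\right) = 5 - 62 = -57$)
$E + I{\left(-67 \right)} = -57 - \frac{32}{7} = - \frac{431}{7}$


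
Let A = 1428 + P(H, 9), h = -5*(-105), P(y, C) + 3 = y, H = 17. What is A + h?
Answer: 1967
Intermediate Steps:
P(y, C) = -3 + y
h = 525
A = 1442 (A = 1428 + (-3 + 17) = 1428 + 14 = 1442)
A + h = 1442 + 525 = 1967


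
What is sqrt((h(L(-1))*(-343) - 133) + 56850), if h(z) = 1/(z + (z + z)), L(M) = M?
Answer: sqrt(511482)/3 ≈ 238.39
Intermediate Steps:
h(z) = 1/(3*z) (h(z) = 1/(z + 2*z) = 1/(3*z))
sqrt((h(L(-1))*(-343) - 133) + 56850) = sqrt((((1/3)/(-1))*(-343) - 133) + 56850) = sqrt((((1/3)*(-1))*(-343) - 133) + 56850) = sqrt((-1/3*(-343) - 133) + 56850) = sqrt((343/3 - 133) + 56850) = sqrt(-56/3 + 56850) = sqrt(170494/3) = sqrt(511482)/3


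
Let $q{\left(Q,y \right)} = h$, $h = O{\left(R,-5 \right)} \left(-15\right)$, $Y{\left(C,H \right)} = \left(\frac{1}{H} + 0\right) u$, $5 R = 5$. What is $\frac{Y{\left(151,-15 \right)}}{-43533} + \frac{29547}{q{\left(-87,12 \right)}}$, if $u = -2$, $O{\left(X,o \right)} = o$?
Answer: $\frac{1286269541}{3264975} \approx 393.96$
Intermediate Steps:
$R = 1$ ($R = \frac{1}{5} \cdot 5 = 1$)
$Y{\left(C,H \right)} = - \frac{2}{H}$ ($Y{\left(C,H \right)} = \left(\frac{1}{H} + 0\right) \left(-2\right) = \frac{1}{H} \left(-2\right) = - \frac{2}{H}$)
$h = 75$ ($h = \left(-5\right) \left(-15\right) = 75$)
$q{\left(Q,y \right)} = 75$
$\frac{Y{\left(151,-15 \right)}}{-43533} + \frac{29547}{q{\left(-87,12 \right)}} = \frac{\left(-2\right) \frac{1}{-15}}{-43533} + \frac{29547}{75} = \left(-2\right) \left(- \frac{1}{15}\right) \left(- \frac{1}{43533}\right) + 29547 \cdot \frac{1}{75} = \frac{2}{15} \left(- \frac{1}{43533}\right) + \frac{9849}{25} = - \frac{2}{652995} + \frac{9849}{25} = \frac{1286269541}{3264975}$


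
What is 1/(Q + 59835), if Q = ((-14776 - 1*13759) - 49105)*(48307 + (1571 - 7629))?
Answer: -1/3280152525 ≈ -3.0486e-10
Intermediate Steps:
Q = -3280212360 (Q = ((-14776 - 13759) - 49105)*(48307 - 6058) = (-28535 - 49105)*42249 = -77640*42249 = -3280212360)
1/(Q + 59835) = 1/(-3280212360 + 59835) = 1/(-3280152525) = -1/3280152525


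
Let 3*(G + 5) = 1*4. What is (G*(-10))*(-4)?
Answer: -440/3 ≈ -146.67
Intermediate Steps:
G = -11/3 (G = -5 + (1*4)/3 = -5 + (1/3)*4 = -5 + 4/3 = -11/3 ≈ -3.6667)
(G*(-10))*(-4) = -11/3*(-10)*(-4) = (110/3)*(-4) = -440/3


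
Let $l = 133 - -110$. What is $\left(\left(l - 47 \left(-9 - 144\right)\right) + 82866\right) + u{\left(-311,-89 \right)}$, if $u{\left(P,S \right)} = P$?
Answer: $89989$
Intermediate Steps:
$l = 243$ ($l = 133 + 110 = 243$)
$\left(\left(l - 47 \left(-9 - 144\right)\right) + 82866\right) + u{\left(-311,-89 \right)} = \left(\left(243 - 47 \left(-9 - 144\right)\right) + 82866\right) - 311 = \left(\left(243 - -7191\right) + 82866\right) - 311 = \left(\left(243 + 7191\right) + 82866\right) - 311 = \left(7434 + 82866\right) - 311 = 90300 - 311 = 89989$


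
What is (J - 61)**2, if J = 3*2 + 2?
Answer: 2809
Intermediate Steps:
J = 8 (J = 6 + 2 = 8)
(J - 61)**2 = (8 - 61)**2 = (-53)**2 = 2809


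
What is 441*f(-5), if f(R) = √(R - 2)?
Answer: 441*I*√7 ≈ 1166.8*I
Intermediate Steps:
f(R) = √(-2 + R)
441*f(-5) = 441*√(-2 - 5) = 441*√(-7) = 441*(I*√7) = 441*I*√7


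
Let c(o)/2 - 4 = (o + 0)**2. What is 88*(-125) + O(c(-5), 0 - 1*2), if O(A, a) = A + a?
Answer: -10944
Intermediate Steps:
c(o) = 8 + 2*o**2 (c(o) = 8 + 2*(o + 0)**2 = 8 + 2*o**2)
88*(-125) + O(c(-5), 0 - 1*2) = 88*(-125) + ((8 + 2*(-5)**2) + (0 - 1*2)) = -11000 + ((8 + 2*25) + (0 - 2)) = -11000 + ((8 + 50) - 2) = -11000 + (58 - 2) = -11000 + 56 = -10944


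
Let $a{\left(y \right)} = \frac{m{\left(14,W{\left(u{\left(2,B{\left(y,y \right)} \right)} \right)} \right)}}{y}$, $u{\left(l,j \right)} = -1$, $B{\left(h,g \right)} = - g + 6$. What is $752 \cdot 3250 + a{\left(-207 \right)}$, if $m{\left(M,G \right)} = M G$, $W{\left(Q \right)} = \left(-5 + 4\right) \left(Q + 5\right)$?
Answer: $\frac{505908056}{207} \approx 2.444 \cdot 10^{6}$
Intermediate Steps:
$B{\left(h,g \right)} = 6 - g$
$W{\left(Q \right)} = -5 - Q$ ($W{\left(Q \right)} = - (5 + Q) = -5 - Q$)
$m{\left(M,G \right)} = G M$
$a{\left(y \right)} = - \frac{56}{y}$ ($a{\left(y \right)} = \frac{\left(-5 - -1\right) 14}{y} = \frac{\left(-5 + 1\right) 14}{y} = \frac{\left(-4\right) 14}{y} = - \frac{56}{y}$)
$752 \cdot 3250 + a{\left(-207 \right)} = 752 \cdot 3250 - \frac{56}{-207} = 2444000 - - \frac{56}{207} = 2444000 + \frac{56}{207} = \frac{505908056}{207}$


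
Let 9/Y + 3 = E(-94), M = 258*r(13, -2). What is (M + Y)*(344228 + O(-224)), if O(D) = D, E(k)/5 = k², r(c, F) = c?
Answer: 50970958126668/44177 ≈ 1.1538e+9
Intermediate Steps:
E(k) = 5*k²
M = 3354 (M = 258*13 = 3354)
Y = 9/44177 (Y = 9/(-3 + 5*(-94)²) = 9/(-3 + 5*8836) = 9/(-3 + 44180) = 9/44177 ≈ 0.00020373)
(M + Y)*(344228 + O(-224)) = (3354 + 9/44177)*(344228 - 224) = (148169667/44177)*344004 = 50970958126668/44177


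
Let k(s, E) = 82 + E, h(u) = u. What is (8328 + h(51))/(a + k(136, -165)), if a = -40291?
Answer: -931/4486 ≈ -0.20753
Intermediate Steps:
(8328 + h(51))/(a + k(136, -165)) = (8328 + 51)/(-40291 + (82 - 165)) = 8379/(-40291 - 83) = 8379/(-40374) = 8379*(-1/40374) = -931/4486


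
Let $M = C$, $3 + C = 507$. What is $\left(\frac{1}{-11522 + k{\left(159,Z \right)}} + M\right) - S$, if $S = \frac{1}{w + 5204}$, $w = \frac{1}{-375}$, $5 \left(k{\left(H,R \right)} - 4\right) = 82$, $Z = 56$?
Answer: $\frac{5142025285543}{10202436772} \approx 504.0$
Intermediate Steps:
$C = 504$ ($C = -3 + 507 = 504$)
$k{\left(H,R \right)} = \frac{102}{5}$ ($k{\left(H,R \right)} = 4 + \frac{1}{5} \cdot 82 = 4 + \frac{82}{5} = \frac{102}{5}$)
$w = - \frac{1}{375} \approx -0.0026667$
$M = 504$
$S = \frac{375}{1951499}$ ($S = \frac{1}{- \frac{1}{375} + 5204} = \frac{1}{\frac{1951499}{375}} = \frac{375}{1951499} \approx 0.00019216$)
$\left(\frac{1}{-11522 + k{\left(159,Z \right)}} + M\right) - S = \left(\frac{1}{-11522 + \frac{102}{5}} + 504\right) - \frac{375}{1951499} = \left(\frac{1}{- \frac{57508}{5}} + 504\right) - \frac{375}{1951499} = \left(- \frac{5}{57508} + 504\right) - \frac{375}{1951499} = \frac{28984027}{57508} - \frac{375}{1951499} = \frac{5142025285543}{10202436772}$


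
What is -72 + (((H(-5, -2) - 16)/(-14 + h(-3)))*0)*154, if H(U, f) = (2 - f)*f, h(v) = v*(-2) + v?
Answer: -72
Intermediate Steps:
h(v) = -v (h(v) = -2*v + v = -v)
H(U, f) = f*(2 - f)
-72 + (((H(-5, -2) - 16)/(-14 + h(-3)))*0)*154 = -72 + (((-2*(2 - 1*(-2)) - 16)/(-14 - 1*(-3)))*0)*154 = -72 + (((-2*(2 + 2) - 16)/(-14 + 3))*0)*154 = -72 + (((-2*4 - 16)/(-11))*0)*154 = -72 + (((-8 - 16)*(-1/11))*0)*154 = -72 + (-24*(-1/11)*0)*154 = -72 + ((24/11)*0)*154 = -72 + 0*154 = -72 + 0 = -72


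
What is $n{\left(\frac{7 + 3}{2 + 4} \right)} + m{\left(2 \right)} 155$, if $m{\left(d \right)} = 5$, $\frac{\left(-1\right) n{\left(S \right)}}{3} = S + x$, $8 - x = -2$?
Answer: $740$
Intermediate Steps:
$x = 10$ ($x = 8 - -2 = 8 + 2 = 10$)
$n{\left(S \right)} = -30 - 3 S$ ($n{\left(S \right)} = - 3 \left(S + 10\right) = - 3 \left(10 + S\right) = -30 - 3 S$)
$n{\left(\frac{7 + 3}{2 + 4} \right)} + m{\left(2 \right)} 155 = \left(-30 - 3 \frac{7 + 3}{2 + 4}\right) + 5 \cdot 155 = \left(-30 - 3 \cdot \frac{10}{6}\right) + 775 = \left(-30 - 3 \cdot 10 \cdot \frac{1}{6}\right) + 775 = \left(-30 - 5\right) + 775 = -35 + 775 = 740$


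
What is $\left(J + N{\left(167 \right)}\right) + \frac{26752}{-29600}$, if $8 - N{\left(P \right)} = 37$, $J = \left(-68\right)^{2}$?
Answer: $\frac{4249539}{925} \approx 4594.1$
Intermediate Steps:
$J = 4624$
$N{\left(P \right)} = -29$ ($N{\left(P \right)} = 8 - 37 = -29$)
$\left(J + N{\left(167 \right)}\right) + \frac{26752}{-29600} = \left(4624 - 29\right) + \frac{26752}{-29600} = 4595 + 26752 \left(- \frac{1}{29600}\right) = 4595 - \frac{836}{925} = \frac{4249539}{925}$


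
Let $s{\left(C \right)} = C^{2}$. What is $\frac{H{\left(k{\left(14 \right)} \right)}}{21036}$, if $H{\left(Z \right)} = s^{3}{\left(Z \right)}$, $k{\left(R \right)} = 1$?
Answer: $\frac{1}{21036} \approx 4.7538 \cdot 10^{-5}$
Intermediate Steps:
$H{\left(Z \right)} = Z^{6}$ ($H{\left(Z \right)} = \left(Z^{2}\right)^{3} = Z^{6}$)
$\frac{H{\left(k{\left(14 \right)} \right)}}{21036} = \frac{1^{6}}{21036} = 1 \cdot \frac{1}{21036} = \frac{1}{21036}$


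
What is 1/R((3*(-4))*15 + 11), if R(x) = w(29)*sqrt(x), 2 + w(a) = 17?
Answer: -I/195 ≈ -0.0051282*I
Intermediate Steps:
w(a) = 15 (w(a) = -2 + 17 = 15)
R(x) = 15*sqrt(x)
1/R((3*(-4))*15 + 11) = 1/(15*sqrt((3*(-4))*15 + 11)) = 1/(15*sqrt(-12*15 + 11)) = 1/(15*sqrt(-180 + 11)) = 1/(15*sqrt(-169)) = 1/(15*(13*I)) = 1/(195*I) = -I/195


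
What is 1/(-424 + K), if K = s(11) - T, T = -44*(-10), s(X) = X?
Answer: -1/853 ≈ -0.0011723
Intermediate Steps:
T = 440
K = -429 (K = 11 - 1*440 = 11 - 440 = -429)
1/(-424 + K) = 1/(-424 - 429) = 1/(-853) = -1/853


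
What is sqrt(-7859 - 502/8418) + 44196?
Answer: 44196 + I*sqrt(139228593438)/4209 ≈ 44196.0 + 88.651*I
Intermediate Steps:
sqrt(-7859 - 502/8418) + 44196 = sqrt(-7859 - 502*1/8418) + 44196 = sqrt(-7859 - 251/4209) + 44196 = sqrt(-33078782/4209) + 44196 = I*sqrt(139228593438)/4209 + 44196 = 44196 + I*sqrt(139228593438)/4209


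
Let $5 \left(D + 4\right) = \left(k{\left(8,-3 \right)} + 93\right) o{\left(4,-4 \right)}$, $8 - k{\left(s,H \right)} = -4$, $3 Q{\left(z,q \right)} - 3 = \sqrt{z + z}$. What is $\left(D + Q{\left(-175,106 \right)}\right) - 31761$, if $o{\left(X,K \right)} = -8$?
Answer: $-31932 + \frac{5 i \sqrt{14}}{3} \approx -31932.0 + 6.2361 i$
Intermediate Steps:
$Q{\left(z,q \right)} = 1 + \frac{\sqrt{2} \sqrt{z}}{3}$ ($Q{\left(z,q \right)} = 1 + \frac{\sqrt{z + z}}{3} = 1 + \frac{\sqrt{2 z}}{3} = 1 + \frac{\sqrt{2} \sqrt{z}}{3}$)
$k{\left(s,H \right)} = 12$ ($k{\left(s,H \right)} = 8 - -4 = 8 + 4 = 12$)
$D = -172$ ($D = -4 + \frac{\left(12 + 93\right) \left(-8\right)}{5} = -4 + \frac{105 \left(-8\right)}{5} = -4 + \frac{1}{5} \left(-840\right) = -4 - 168 = -172$)
$\left(D + Q{\left(-175,106 \right)}\right) - 31761 = \left(-172 + \left(1 + \frac{\sqrt{2} \sqrt{-175}}{3}\right)\right) - 31761 = \left(-172 + \left(1 + \frac{\sqrt{2} \cdot 5 i \sqrt{7}}{3}\right)\right) - 31761 = \left(-172 + \left(1 + \frac{5 i \sqrt{14}}{3}\right)\right) - 31761 = \left(-171 + \frac{5 i \sqrt{14}}{3}\right) - 31761 = -31932 + \frac{5 i \sqrt{14}}{3}$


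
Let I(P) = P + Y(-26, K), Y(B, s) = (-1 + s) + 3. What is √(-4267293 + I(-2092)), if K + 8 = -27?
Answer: I*√4269418 ≈ 2066.3*I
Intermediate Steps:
K = -35 (K = -8 - 27 = -35)
Y(B, s) = 2 + s
I(P) = -33 + P (I(P) = P + (2 - 35) = P - 33 = -33 + P)
√(-4267293 + I(-2092)) = √(-4267293 + (-33 - 2092)) = √(-4267293 - 2125) = √(-4269418) = I*√4269418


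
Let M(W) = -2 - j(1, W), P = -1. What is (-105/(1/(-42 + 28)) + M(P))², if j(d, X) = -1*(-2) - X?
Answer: 2146225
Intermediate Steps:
j(d, X) = 2 - X
M(W) = -4 + W (M(W) = -2 - (2 - W) = -2 + (-2 + W) = -4 + W)
(-105/(1/(-42 + 28)) + M(P))² = (-105/(1/(-42 + 28)) + (-4 - 1))² = (-105/(1/(-14)) - 5)² = (-105/(-1/14) - 5)² = (-105*(-14) - 5)² = (1470 - 5)² = 1465² = 2146225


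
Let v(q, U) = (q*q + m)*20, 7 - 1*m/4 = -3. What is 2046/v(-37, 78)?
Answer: 1023/14090 ≈ 0.072605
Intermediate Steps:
m = 40 (m = 28 - 4*(-3) = 28 + 12 = 40)
v(q, U) = 800 + 20*q**2 (v(q, U) = (q*q + 40)*20 = (q**2 + 40)*20 = (40 + q**2)*20 = 800 + 20*q**2)
2046/v(-37, 78) = 2046/(800 + 20*(-37)**2) = 2046/(800 + 20*1369) = 2046/(800 + 27380) = 2046/28180 = 2046*(1/28180) = 1023/14090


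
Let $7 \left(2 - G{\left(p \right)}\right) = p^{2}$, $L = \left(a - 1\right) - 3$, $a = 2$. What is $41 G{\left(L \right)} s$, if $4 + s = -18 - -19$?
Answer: $- \frac{1230}{7} \approx -175.71$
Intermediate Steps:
$s = -3$ ($s = -4 - -1 = -4 + \left(-18 + 19\right) = -4 + 1 = -3$)
$L = -2$ ($L = \left(2 - 1\right) - 3 = 1 - 3 = -2$)
$G{\left(p \right)} = 2 - \frac{p^{2}}{7}$
$41 G{\left(L \right)} s = 41 \left(2 - \frac{\left(-2\right)^{2}}{7}\right) \left(-3\right) = 41 \left(2 - \frac{4}{7}\right) \left(-3\right) = 41 \cdot \frac{10}{7} \left(-3\right) = \frac{410}{7} \left(-3\right) = - \frac{1230}{7}$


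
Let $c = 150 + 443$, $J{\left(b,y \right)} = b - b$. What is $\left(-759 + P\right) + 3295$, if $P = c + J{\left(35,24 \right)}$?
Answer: $3129$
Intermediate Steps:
$J{\left(b,y \right)} = 0$
$c = 593$
$P = 593$ ($P = 593 + 0 = 593$)
$\left(-759 + P\right) + 3295 = \left(-759 + 593\right) + 3295 = -166 + 3295 = 3129$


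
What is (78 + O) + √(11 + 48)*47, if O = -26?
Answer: 52 + 47*√59 ≈ 413.01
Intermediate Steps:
(78 + O) + √(11 + 48)*47 = (78 - 26) + √(11 + 48)*47 = 52 + √59*47 = 52 + 47*√59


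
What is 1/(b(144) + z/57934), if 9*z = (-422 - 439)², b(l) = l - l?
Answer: 57934/82369 ≈ 0.70335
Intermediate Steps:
b(l) = 0
z = 82369 (z = (-422 - 439)²/9 = (⅑)*(-861)² = (⅑)*741321 = 82369)
1/(b(144) + z/57934) = 1/(0 + 82369/57934) = 1/(82369/57934) = 57934/82369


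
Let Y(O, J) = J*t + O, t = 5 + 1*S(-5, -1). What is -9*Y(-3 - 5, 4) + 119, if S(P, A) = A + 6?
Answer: -169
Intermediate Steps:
S(P, A) = 6 + A
t = 10 (t = 5 + 1*(6 - 1) = 5 + 1*5 = 5 + 5 = 10)
Y(O, J) = O + 10*J (Y(O, J) = J*10 + O = 10*J + O = O + 10*J)
-9*Y(-3 - 5, 4) + 119 = -9*((-3 - 5) + 10*4) + 119 = -9*(-8 + 40) + 119 = -9*32 + 119 = -288 + 119 = -169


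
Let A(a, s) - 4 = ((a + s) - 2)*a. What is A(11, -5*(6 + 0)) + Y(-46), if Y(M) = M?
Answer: -273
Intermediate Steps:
A(a, s) = 4 + a*(-2 + a + s) (A(a, s) = 4 + ((a + s) - 2)*a = 4 + (-2 + a + s)*a = 4 + a*(-2 + a + s))
A(11, -5*(6 + 0)) + Y(-46) = (4 + 11² - 2*11 + 11*(-5*(6 + 0))) - 46 = (4 + 121 - 22 + 11*(-5*6)) - 46 = (4 + 121 - 22 + 11*(-30)) - 46 = (4 + 121 - 22 - 330) - 46 = -227 - 46 = -273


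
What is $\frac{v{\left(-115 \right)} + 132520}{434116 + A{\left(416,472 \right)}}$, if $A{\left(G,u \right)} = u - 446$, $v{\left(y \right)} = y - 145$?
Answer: $\frac{66130}{217071} \approx 0.30465$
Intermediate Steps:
$v{\left(y \right)} = -145 + y$
$A{\left(G,u \right)} = -446 + u$
$\frac{v{\left(-115 \right)} + 132520}{434116 + A{\left(416,472 \right)}} = \frac{\left(-145 - 115\right) + 132520}{434116 + \left(-446 + 472\right)} = \frac{-260 + 132520}{434116 + 26} = \frac{132260}{434142} = 132260 \cdot \frac{1}{434142} = \frac{66130}{217071}$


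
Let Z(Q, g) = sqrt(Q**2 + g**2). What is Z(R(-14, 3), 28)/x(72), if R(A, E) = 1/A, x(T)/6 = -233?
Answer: -sqrt(153665)/19572 ≈ -0.020029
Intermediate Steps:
x(T) = -1398 (x(T) = 6*(-233) = -1398)
Z(R(-14, 3), 28)/x(72) = sqrt((1/(-14))**2 + 28**2)/(-1398) = sqrt((-1/14)**2 + 784)*(-1/1398) = sqrt(1/196 + 784)*(-1/1398) = sqrt(153665/196)*(-1/1398) = (sqrt(153665)/14)*(-1/1398) = -sqrt(153665)/19572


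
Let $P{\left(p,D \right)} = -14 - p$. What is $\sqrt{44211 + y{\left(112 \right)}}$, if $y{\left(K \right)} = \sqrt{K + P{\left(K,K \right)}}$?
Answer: $\sqrt{44211 + i \sqrt{14}} \approx 210.26 + 0.0089 i$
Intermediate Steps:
$y{\left(K \right)} = i \sqrt{14}$ ($y{\left(K \right)} = \sqrt{K - \left(14 + K\right)} = \sqrt{-14} = i \sqrt{14}$)
$\sqrt{44211 + y{\left(112 \right)}} = \sqrt{44211 + i \sqrt{14}}$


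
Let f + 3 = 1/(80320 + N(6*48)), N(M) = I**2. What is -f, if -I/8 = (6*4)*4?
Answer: 2010431/670144 ≈ 3.0000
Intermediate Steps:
I = -768 (I = -8*6*4*4 = -192*4 = -8*96 = -768)
N(M) = 589824 (N(M) = (-768)**2 = 589824)
f = -2010431/670144 (f = -3 + 1/(80320 + 589824) = -3 + 1/670144 = -2010431/670144 ≈ -3.0000)
-f = -1*(-2010431/670144) = 2010431/670144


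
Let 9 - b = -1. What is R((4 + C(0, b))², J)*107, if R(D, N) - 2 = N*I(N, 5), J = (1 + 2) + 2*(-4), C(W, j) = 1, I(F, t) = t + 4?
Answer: -4601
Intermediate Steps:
b = 10 (b = 9 - 1*(-1) = 9 + 1 = 10)
I(F, t) = 4 + t
J = -5 (J = 3 - 8 = -5)
R(D, N) = 2 + 9*N (R(D, N) = 2 + N*(4 + 5) = 2 + N*9 = 2 + 9*N)
R((4 + C(0, b))², J)*107 = (2 + 9*(-5))*107 = (2 - 45)*107 = -43*107 = -4601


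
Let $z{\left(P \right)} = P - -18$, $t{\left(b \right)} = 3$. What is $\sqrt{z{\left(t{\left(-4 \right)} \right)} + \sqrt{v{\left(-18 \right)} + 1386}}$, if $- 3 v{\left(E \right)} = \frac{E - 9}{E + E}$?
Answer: $\frac{\sqrt{84 + 2 \sqrt{5543}}}{2} \approx 7.6306$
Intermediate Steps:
$z{\left(P \right)} = 18 + P$ ($z{\left(P \right)} = P + 18 = 18 + P$)
$v{\left(E \right)} = - \frac{-9 + E}{6 E}$ ($v{\left(E \right)} = - \frac{\left(E - 9\right) \frac{1}{E + E}}{3} = - \frac{\left(-9 + E\right) \frac{1}{2 E}}{3} = - \frac{\frac{1}{2} \frac{1}{E} \left(-9 + E\right)}{3} = - \frac{-9 + E}{6 E}$)
$\sqrt{z{\left(t{\left(-4 \right)} \right)} + \sqrt{v{\left(-18 \right)} + 1386}} = \sqrt{\left(18 + 3\right) + \sqrt{\frac{9 - -18}{6 \left(-18\right)} + 1386}} = \sqrt{21 + \sqrt{\frac{1}{6} \left(- \frac{1}{18}\right) \left(9 + 18\right) + 1386}} = \sqrt{21 + \sqrt{\frac{1}{6} \left(- \frac{1}{18}\right) 27 + 1386}} = \sqrt{21 + \sqrt{- \frac{1}{4} + 1386}} = \sqrt{21 + \sqrt{\frac{5543}{4}}} = \sqrt{21 + \frac{\sqrt{5543}}{2}}$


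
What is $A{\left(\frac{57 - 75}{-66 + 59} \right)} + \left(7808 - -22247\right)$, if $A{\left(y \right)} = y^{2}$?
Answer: $\frac{1473019}{49} \approx 30062.0$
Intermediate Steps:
$A{\left(\frac{57 - 75}{-66 + 59} \right)} + \left(7808 - -22247\right) = \left(\frac{57 - 75}{-66 + 59}\right)^{2} + \left(7808 - -22247\right) = \left(- \frac{18}{-7}\right)^{2} + \left(7808 + 22247\right) = \left(\left(-18\right) \left(- \frac{1}{7}\right)\right)^{2} + 30055 = \left(\frac{18}{7}\right)^{2} + 30055 = \frac{324}{49} + 30055 = \frac{1473019}{49}$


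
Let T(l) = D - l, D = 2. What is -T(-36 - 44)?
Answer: -82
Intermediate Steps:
T(l) = 2 - l
-T(-36 - 44) = -(2 - (-36 - 44)) = -(2 - 1*(-80)) = -(2 + 80) = -1*82 = -82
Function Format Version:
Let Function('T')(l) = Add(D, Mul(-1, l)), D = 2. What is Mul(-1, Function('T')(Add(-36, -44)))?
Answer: -82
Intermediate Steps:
Function('T')(l) = Add(2, Mul(-1, l))
Mul(-1, Function('T')(Add(-36, -44))) = Mul(-1, Add(2, Mul(-1, Add(-36, -44)))) = Mul(-1, Add(2, Mul(-1, -80))) = Mul(-1, Add(2, 80)) = Mul(-1, 82) = -82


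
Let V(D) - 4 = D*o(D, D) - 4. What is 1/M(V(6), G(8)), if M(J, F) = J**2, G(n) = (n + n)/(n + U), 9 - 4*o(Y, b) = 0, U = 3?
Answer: 4/729 ≈ 0.0054870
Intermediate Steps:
o(Y, b) = 9/4 (o(Y, b) = 9/4 - 1/4*0 = 9/4 + 0 = 9/4)
V(D) = 9*D/4 (V(D) = 4 + (D*(9/4) - 4) = 4 + (9*D/4 - 4) = 4 + (-4 + 9*D/4) = 9*D/4)
G(n) = 2*n/(3 + n) (G(n) = (n + n)/(n + 3) = (2*n)/(3 + n) = 2*n/(3 + n))
1/M(V(6), G(8)) = 1/(((9/4)*6)**2) = 1/((27/2)**2) = 1/(729/4) = 4/729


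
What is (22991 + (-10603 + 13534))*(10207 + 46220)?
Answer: 1462700694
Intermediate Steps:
(22991 + (-10603 + 13534))*(10207 + 46220) = (22991 + 2931)*56427 = 25922*56427 = 1462700694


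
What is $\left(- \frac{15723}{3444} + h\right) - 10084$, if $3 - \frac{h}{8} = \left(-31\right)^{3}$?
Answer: $\frac{262046423}{1148} \approx 2.2826 \cdot 10^{5}$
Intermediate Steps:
$h = 238352$ ($h = 24 - 8 \left(-31\right)^{3} = 24 - -238328 = 24 + 238328 = 238352$)
$\left(- \frac{15723}{3444} + h\right) - 10084 = \left(- \frac{15723}{3444} + 238352\right) - 10084 = \left(\left(-15723\right) \frac{1}{3444} + 238352\right) - 10084 = \left(- \frac{5241}{1148} + 238352\right) - 10084 = \frac{273622855}{1148} - 10084 = \frac{262046423}{1148}$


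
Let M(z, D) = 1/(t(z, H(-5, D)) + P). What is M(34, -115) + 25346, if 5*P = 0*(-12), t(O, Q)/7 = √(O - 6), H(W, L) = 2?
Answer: 25346 + √7/98 ≈ 25346.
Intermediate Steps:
t(O, Q) = 7*√(-6 + O) (t(O, Q) = 7*√(O - 6) = 7*√(-6 + O))
P = 0 (P = (0*(-12))/5 = (⅕)*0 = 0)
M(z, D) = 1/(7*√(-6 + z)) (M(z, D) = 1/(7*√(-6 + z) + 0) = 1/(7*√(-6 + z)))
M(34, -115) + 25346 = 1/(7*√(-6 + 34)) + 25346 = 1/(7*√28) + 25346 = (√7/14)/7 + 25346 = √7/98 + 25346 = 25346 + √7/98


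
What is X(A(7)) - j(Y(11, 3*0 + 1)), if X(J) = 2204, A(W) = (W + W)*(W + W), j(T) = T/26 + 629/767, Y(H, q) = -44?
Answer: 1691137/767 ≈ 2204.9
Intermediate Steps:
j(T) = 629/767 + T/26 (j(T) = T*(1/26) + 629*(1/767) = T/26 + 629/767 = 629/767 + T/26)
A(W) = 4*W² (A(W) = (2*W)*(2*W) = 4*W²)
X(A(7)) - j(Y(11, 3*0 + 1)) = 2204 - (629/767 + (1/26)*(-44)) = 2204 - (629/767 - 22/13) = 2204 - 1*(-669/767) = 2204 + 669/767 = 1691137/767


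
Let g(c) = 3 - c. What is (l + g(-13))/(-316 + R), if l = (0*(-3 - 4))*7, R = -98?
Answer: -8/207 ≈ -0.038647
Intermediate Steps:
l = 0 (l = (0*(-7))*7 = 0*7 = 0)
(l + g(-13))/(-316 + R) = (0 + (3 - 1*(-13)))/(-316 - 98) = (0 + (3 + 13))/(-414) = (0 + 16)*(-1/414) = 16*(-1/414) = -8/207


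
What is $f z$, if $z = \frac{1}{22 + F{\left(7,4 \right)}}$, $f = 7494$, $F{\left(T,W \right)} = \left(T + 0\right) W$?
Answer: $\frac{3747}{25} \approx 149.88$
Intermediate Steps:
$F{\left(T,W \right)} = T W$
$z = \frac{1}{50}$ ($z = \frac{1}{22 + 7 \cdot 4} = \frac{1}{22 + 28} = \frac{1}{50} \approx 0.02$)
$f z = 7494 \cdot \frac{1}{50} = \frac{3747}{25}$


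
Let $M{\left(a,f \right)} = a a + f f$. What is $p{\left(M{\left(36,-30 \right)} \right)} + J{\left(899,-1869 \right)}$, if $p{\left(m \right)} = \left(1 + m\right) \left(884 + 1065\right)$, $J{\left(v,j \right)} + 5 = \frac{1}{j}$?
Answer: $\frac{8002960811}{1869} \approx 4.2819 \cdot 10^{6}$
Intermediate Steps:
$J{\left(v,j \right)} = -5 + \frac{1}{j}$
$M{\left(a,f \right)} = a^{2} + f^{2}$
$p{\left(m \right)} = 1949 + 1949 m$ ($p{\left(m \right)} = \left(1 + m\right) 1949 = 1949 + 1949 m$)
$p{\left(M{\left(36,-30 \right)} \right)} + J{\left(899,-1869 \right)} = \left(1949 + 1949 \left(36^{2} + \left(-30\right)^{2}\right)\right) - \left(5 - \frac{1}{-1869}\right) = \left(1949 + 1949 \left(1296 + 900\right)\right) - \frac{9346}{1869} = \left(1949 + 1949 \cdot 2196\right) - \frac{9346}{1869} = \left(1949 + 4280004\right) - \frac{9346}{1869} = 4281953 - \frac{9346}{1869} = \frac{8002960811}{1869}$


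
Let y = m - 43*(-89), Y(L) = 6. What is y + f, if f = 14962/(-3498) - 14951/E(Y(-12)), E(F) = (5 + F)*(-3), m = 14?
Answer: 7502831/1749 ≈ 4289.8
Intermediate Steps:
E(F) = -15 - 3*F
y = 3841 (y = 14 - 43*(-89) = 14 + 3827 = 3841)
f = 784922/1749 (f = 14962/(-3498) - 14951/(-15 - 3*6) = 14962*(-1/3498) - 14951/(-15 - 18) = -7481/1749 - 14951/(-33) = -7481/1749 - 14951*(-1/33) = -7481/1749 + 14951/33 = 784922/1749 ≈ 448.78)
y + f = 3841 + 784922/1749 = 7502831/1749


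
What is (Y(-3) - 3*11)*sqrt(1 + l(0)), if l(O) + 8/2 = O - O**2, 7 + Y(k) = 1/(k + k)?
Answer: -241*I*sqrt(3)/6 ≈ -69.571*I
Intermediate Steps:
Y(k) = -7 + 1/(2*k) (Y(k) = -7 + 1/(k + k) = -7 + 1/(2*k))
l(O) = -4 + O - O**2 (l(O) = -4 + (O - O**2) = -4 + O - O**2)
(Y(-3) - 3*11)*sqrt(1 + l(0)) = ((-7 + (1/2)/(-3)) - 3*11)*sqrt(1 + (-4 + 0 - 1*0**2)) = ((-7 + (1/2)*(-1/3)) - 33)*sqrt(1 + (-4 + 0 - 1*0)) = ((-7 - 1/6) - 33)*sqrt(1 + (-4 + 0 + 0)) = (-43/6 - 33)*sqrt(1 - 4) = -241*I*sqrt(3)/6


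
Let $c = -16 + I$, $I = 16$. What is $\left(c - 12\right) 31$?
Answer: $-372$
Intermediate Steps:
$c = 0$ ($c = -16 + 16 = 0$)
$\left(c - 12\right) 31 = \left(0 - 12\right) 31 = \left(-12\right) 31 = -372$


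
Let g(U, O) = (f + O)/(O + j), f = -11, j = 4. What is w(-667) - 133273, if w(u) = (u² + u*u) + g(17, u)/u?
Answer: 111514132309/147407 ≈ 7.5651e+5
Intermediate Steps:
g(U, O) = (-11 + O)/(4 + O) (g(U, O) = (-11 + O)/(O + 4) = (-11 + O)/(4 + O))
w(u) = 2*u² + (-11 + u)/(u*(4 + u)) (w(u) = (u² + u*u) + ((-11 + u)/(4 + u))/u = (u² + u²) + (-11 + u)/(u*(4 + u)) = 2*u² + (-11 + u)/(u*(4 + u)))
w(-667) - 133273 = (-11 - 667 + 2*(-667)³*(4 - 667))/((-667)*(4 - 667)) - 133273 = -1/667*(-11 - 667 + 2*(-296740963)*(-663))/(-663) - 133273 = -1/667*(-1/663)*(-11 - 667 + 393478516938) - 133273 = -1/667*(-1/663)*393478516260 - 133273 = 131159505420/147407 - 133273 = 111514132309/147407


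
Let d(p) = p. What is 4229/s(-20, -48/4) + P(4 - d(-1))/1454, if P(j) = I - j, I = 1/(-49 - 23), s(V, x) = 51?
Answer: 147569047/1779696 ≈ 82.918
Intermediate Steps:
I = -1/72 (I = 1/(-72) = -1/72 ≈ -0.013889)
P(j) = -1/72 - j
4229/s(-20, -48/4) + P(4 - d(-1))/1454 = 4229/51 + (-1/72 - (4 - 1*(-1)))/1454 = 4229*(1/51) + (-1/72 - (4 + 1))*(1/1454) = 4229/51 + (-1/72 - 1*5)*(1/1454) = 4229/51 + (-1/72 - 5)*(1/1454) = 4229/51 - 361/72*1/1454 = 4229/51 - 361/104688 = 147569047/1779696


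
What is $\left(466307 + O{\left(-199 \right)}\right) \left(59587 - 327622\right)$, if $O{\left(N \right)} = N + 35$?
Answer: $-124942639005$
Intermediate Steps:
$O{\left(N \right)} = 35 + N$
$\left(466307 + O{\left(-199 \right)}\right) \left(59587 - 327622\right) = \left(466307 + \left(35 - 199\right)\right) \left(59587 - 327622\right) = \left(466307 - 164\right) \left(-268035\right) = 466143 \left(-268035\right) = -124942639005$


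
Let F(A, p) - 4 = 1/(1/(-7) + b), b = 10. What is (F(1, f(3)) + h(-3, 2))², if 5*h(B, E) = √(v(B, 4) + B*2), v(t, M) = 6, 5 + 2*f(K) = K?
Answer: 80089/4761 ≈ 16.822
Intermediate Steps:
f(K) = -5/2 + K/2
F(A, p) = 283/69 (F(A, p) = 4 + 1/(1/(-7) + 10) = 4 + 1/(-⅐ + 10) = 4 + 1/(69/7) = 4 + 7/69 = 283/69)
h(B, E) = √(6 + 2*B)/5 (h(B, E) = √(6 + B*2)/5 = √(6 + 2*B)/5)
(F(1, f(3)) + h(-3, 2))² = (283/69 + √(6 + 2*(-3))/5)² = (283/69 + √(6 - 6)/5)² = (283/69 + √0/5)² = (283/69 + (⅕)*0)² = (283/69 + 0)² = (283/69)² = 80089/4761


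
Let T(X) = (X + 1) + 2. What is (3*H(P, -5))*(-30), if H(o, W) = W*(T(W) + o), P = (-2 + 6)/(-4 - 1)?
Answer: -1260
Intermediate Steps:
P = -4/5 (P = 4/(-5) = 4*(-1/5) = -4/5 ≈ -0.80000)
T(X) = 3 + X (T(X) = (1 + X) + 2 = 3 + X)
H(o, W) = W*(3 + W + o) (H(o, W) = W*((3 + W) + o) = W*(3 + W + o))
(3*H(P, -5))*(-30) = (3*(-5*(3 - 5 - 4/5)))*(-30) = (3*(-5*(-14/5)))*(-30) = (3*14)*(-30) = 42*(-30) = -1260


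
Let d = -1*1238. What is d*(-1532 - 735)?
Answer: 2806546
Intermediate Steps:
d = -1238
d*(-1532 - 735) = -1238*(-1532 - 735) = -1238*(-2267) = 2806546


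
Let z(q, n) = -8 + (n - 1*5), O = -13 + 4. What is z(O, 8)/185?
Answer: -1/37 ≈ -0.027027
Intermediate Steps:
O = -9
z(q, n) = -13 + n (z(q, n) = -8 + (n - 5) = -8 + (-5 + n) = -13 + n)
z(O, 8)/185 = (-13 + 8)/185 = -5*1/185 = -1/37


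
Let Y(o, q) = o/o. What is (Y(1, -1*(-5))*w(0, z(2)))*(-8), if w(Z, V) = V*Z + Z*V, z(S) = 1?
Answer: 0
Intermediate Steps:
w(Z, V) = 2*V*Z (w(Z, V) = V*Z + V*Z = 2*V*Z)
Y(o, q) = 1
(Y(1, -1*(-5))*w(0, z(2)))*(-8) = (1*(2*1*0))*(-8) = (1*0)*(-8) = 0*(-8) = 0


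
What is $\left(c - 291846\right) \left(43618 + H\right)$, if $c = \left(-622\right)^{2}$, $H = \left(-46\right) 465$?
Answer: $2112504664$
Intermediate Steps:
$H = -21390$
$c = 386884$
$\left(c - 291846\right) \left(43618 + H\right) = \left(386884 - 291846\right) \left(43618 - 21390\right) = 95038 \cdot 22228 = 2112504664$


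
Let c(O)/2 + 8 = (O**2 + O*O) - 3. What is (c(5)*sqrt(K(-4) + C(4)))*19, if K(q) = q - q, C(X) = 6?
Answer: 1482*sqrt(6) ≈ 3630.1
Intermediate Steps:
c(O) = -22 + 4*O**2 (c(O) = -16 + 2*((O**2 + O*O) - 3) = -16 + 2*((O**2 + O**2) - 3) = -16 + 2*(2*O**2 - 3) = -16 + 2*(-3 + 2*O**2) = -16 + (-6 + 4*O**2) = -22 + 4*O**2)
K(q) = 0
(c(5)*sqrt(K(-4) + C(4)))*19 = ((-22 + 4*5**2)*sqrt(0 + 6))*19 = ((-22 + 4*25)*sqrt(6))*19 = ((-22 + 100)*sqrt(6))*19 = (78*sqrt(6))*19 = 1482*sqrt(6)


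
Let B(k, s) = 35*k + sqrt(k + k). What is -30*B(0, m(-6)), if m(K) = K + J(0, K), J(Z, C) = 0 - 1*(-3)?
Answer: 0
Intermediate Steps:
J(Z, C) = 3 (J(Z, C) = 0 + 3 = 3)
m(K) = 3 + K (m(K) = K + 3 = 3 + K)
B(k, s) = 35*k + sqrt(2)*sqrt(k) (B(k, s) = 35*k + sqrt(2*k) = 35*k + sqrt(2)*sqrt(k))
-30*B(0, m(-6)) = -30*(35*0 + sqrt(2)*sqrt(0)) = -30*(0 + sqrt(2)*0) = -30*(0 + 0) = -30*0 = 0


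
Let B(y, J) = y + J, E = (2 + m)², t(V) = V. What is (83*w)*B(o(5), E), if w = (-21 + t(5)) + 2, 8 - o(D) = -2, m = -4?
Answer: -16268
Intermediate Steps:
o(D) = 10 (o(D) = 8 - 1*(-2) = 8 + 2 = 10)
E = 4 (E = (2 - 4)² = (-2)² = 4)
B(y, J) = J + y
w = -14 (w = (-21 + 5) + 2 = -16 + 2 = -14)
(83*w)*B(o(5), E) = (83*(-14))*(4 + 10) = -1162*14 = -16268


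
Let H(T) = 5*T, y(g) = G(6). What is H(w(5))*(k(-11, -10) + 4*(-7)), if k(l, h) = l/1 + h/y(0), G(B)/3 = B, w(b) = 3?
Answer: -1780/3 ≈ -593.33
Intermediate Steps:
G(B) = 3*B
y(g) = 18 (y(g) = 3*6 = 18)
k(l, h) = l + h/18 (k(l, h) = l/1 + h/18 = l*1 + h*(1/18) = l + h/18)
H(w(5))*(k(-11, -10) + 4*(-7)) = (5*3)*((-11 + (1/18)*(-10)) + 4*(-7)) = 15*((-11 - 5/9) - 28) = 15*(-104/9 - 28) = 15*(-356/9) = -1780/3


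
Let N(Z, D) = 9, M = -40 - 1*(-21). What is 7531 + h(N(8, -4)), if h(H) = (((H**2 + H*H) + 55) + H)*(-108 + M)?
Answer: -21171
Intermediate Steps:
M = -19 (M = -40 + 21 = -19)
h(H) = -6985 - 254*H**2 - 127*H (h(H) = (((H**2 + H*H) + 55) + H)*(-108 - 19) = (((H**2 + H**2) + 55) + H)*(-127) = ((2*H**2 + 55) + H)*(-127) = ((55 + 2*H**2) + H)*(-127) = (55 + H + 2*H**2)*(-127) = -6985 - 254*H**2 - 127*H)
7531 + h(N(8, -4)) = 7531 + (-6985 - 254*9**2 - 127*9) = 7531 + (-6985 - 254*81 - 1143) = 7531 + (-6985 - 20574 - 1143) = 7531 - 28702 = -21171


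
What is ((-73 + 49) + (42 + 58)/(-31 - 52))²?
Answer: 4376464/6889 ≈ 635.28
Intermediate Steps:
((-73 + 49) + (42 + 58)/(-31 - 52))² = (-24 + 100/(-83))² = (-24 + 100*(-1/83))² = (-24 - 100/83)² = (-2092/83)² = 4376464/6889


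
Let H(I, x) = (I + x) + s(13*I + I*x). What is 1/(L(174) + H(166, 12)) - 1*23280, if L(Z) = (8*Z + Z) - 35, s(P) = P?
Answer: -136397519/5859 ≈ -23280.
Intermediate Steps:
H(I, x) = x + 14*I + I*x (H(I, x) = (I + x) + (13*I + I*x) = x + 14*I + I*x)
L(Z) = -35 + 9*Z (L(Z) = 9*Z - 35 = -35 + 9*Z)
1/(L(174) + H(166, 12)) - 1*23280 = 1/((-35 + 9*174) + (166 + 12 + 166*(13 + 12))) - 1*23280 = 1/((-35 + 1566) + (166 + 12 + 166*25)) - 23280 = 1/(1531 + (166 + 12 + 4150)) - 23280 = 1/(1531 + 4328) - 23280 = 1/5859 - 23280 = -136397519/5859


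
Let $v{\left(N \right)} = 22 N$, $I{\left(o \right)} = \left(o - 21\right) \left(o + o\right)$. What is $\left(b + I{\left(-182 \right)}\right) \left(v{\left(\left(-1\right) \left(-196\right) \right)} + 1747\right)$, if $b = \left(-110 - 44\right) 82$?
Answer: $371198576$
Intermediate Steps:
$b = -12628$ ($b = \left(-154\right) 82 = -12628$)
$I{\left(o \right)} = 2 o \left(-21 + o\right)$ ($I{\left(o \right)} = \left(-21 + o\right) 2 o = 2 o \left(-21 + o\right)$)
$\left(b + I{\left(-182 \right)}\right) \left(v{\left(\left(-1\right) \left(-196\right) \right)} + 1747\right) = \left(-12628 + 2 \left(-182\right) \left(-21 - 182\right)\right) \left(22 \left(\left(-1\right) \left(-196\right)\right) + 1747\right) = \left(-12628 + 2 \left(-182\right) \left(-203\right)\right) \left(22 \cdot 196 + 1747\right) = \left(-12628 + 73892\right) \left(4312 + 1747\right) = 61264 \cdot 6059 = 371198576$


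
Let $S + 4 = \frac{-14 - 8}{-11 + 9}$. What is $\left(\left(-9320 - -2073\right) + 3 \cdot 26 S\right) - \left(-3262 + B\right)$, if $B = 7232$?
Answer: $-10671$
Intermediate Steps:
$S = 7$ ($S = -4 + \frac{-14 - 8}{-11 + 9} = -4 - \frac{22}{-2} = -4 - -11 = -4 + 11 = 7$)
$\left(\left(-9320 - -2073\right) + 3 \cdot 26 S\right) - \left(-3262 + B\right) = \left(\left(-9320 - -2073\right) + 3 \cdot 26 \cdot 7\right) + \left(3262 - 7232\right) = \left(\left(-9320 + 2073\right) + 78 \cdot 7\right) + \left(3262 - 7232\right) = \left(-7247 + 546\right) - 3970 = -6701 - 3970 = -10671$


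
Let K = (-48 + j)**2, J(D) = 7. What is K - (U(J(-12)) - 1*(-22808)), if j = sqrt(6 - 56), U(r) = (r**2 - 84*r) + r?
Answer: -20022 - 480*I*sqrt(2) ≈ -20022.0 - 678.82*I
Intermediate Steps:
U(r) = r**2 - 83*r
j = 5*I*sqrt(2) (j = sqrt(-50) = 5*I*sqrt(2) ≈ 7.0711*I)
K = (-48 + 5*I*sqrt(2))**2 ≈ 2254.0 - 678.82*I
K - (U(J(-12)) - 1*(-22808)) = (2254 - 480*I*sqrt(2)) - (7*(-83 + 7) - 1*(-22808)) = (2254 - 480*I*sqrt(2)) - (7*(-76) + 22808) = (2254 - 480*I*sqrt(2)) - (-532 + 22808) = (2254 - 480*I*sqrt(2)) - 1*22276 = (2254 - 480*I*sqrt(2)) - 22276 = -20022 - 480*I*sqrt(2)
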